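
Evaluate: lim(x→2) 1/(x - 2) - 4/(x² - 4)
This is an ∞-∞ indeterminate form.

Combine fractions or rationalize to convert ∞-∞ to 0/0 form:
  lim(x→2) 1/(x - 2) - 4/(x² - 4) = 1/4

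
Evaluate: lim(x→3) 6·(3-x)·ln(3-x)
This is a 0·∞ indeterminate form.

Rewrite 0·∞ as a quotient (0/0 or ∞/∞ form), then apply L'Hôpital's rule:
  lim(x→3) 6·(3-x)·ln(3-x) = 0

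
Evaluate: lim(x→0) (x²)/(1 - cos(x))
This is a 0/0 indeterminate form.

Apply L'Hôpital's rule: differentiate numerator and denominator separately.
  f(x) = x^2   ⇒   f'(x) = 2·x
  g(x) = 1 - cos(x)   ⇒   g'(x) = sin(x)
  lim(x→0) f'(x)/g'(x) = lim(x→0) (2·x)/(sin(x))
  = 2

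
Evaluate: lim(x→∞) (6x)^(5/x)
This is an exponential indeterminate form.

For exponential indeterminate forms, take the natural log:
  Let L = lim(x→∞) (6x)^(5/x)
  Then ln(L) = lim(x→∞) [exponent × ln(base)]
  Evaluate using L'Hôpital or standard limits, then exponentiate.
  L = 1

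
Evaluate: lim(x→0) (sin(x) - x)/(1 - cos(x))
This is a 0/0 indeterminate form.

Apply L'Hôpital's rule: differentiate numerator and denominator separately.
  f(x) = -x + sin(x)   ⇒   f'(x) = cos(x) - 1
  g(x) = 1 - cos(x)   ⇒   g'(x) = sin(x)
  lim(x→0) f'(x)/g'(x) = lim(x→0) (cos(x) - 1)/(sin(x))
  = 0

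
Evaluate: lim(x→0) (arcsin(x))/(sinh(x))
This is a 0/0 indeterminate form.

Apply L'Hôpital's rule: differentiate numerator and denominator separately.
  f(x) = asin(x)   ⇒   f'(x) = 1/sqrt(1 - x^2)
  g(x) = sinh(x)   ⇒   g'(x) = cosh(x)
  lim(x→0) f'(x)/g'(x) = lim(x→0) (1/sqrt(1 - x^2))/(cosh(x))
  = 1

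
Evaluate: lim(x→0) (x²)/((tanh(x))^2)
This is a 0/0 indeterminate form.

Apply L'Hôpital's rule: differentiate numerator and denominator separately.
  f(x) = x^2   ⇒   f'(x) = 2·x
  g(x) = tanh(x)^2   ⇒   g'(x) = (2 - 2·tanh(x)^2)·tanh(x)
  lim(x→0) f'(x)/g'(x) = lim(x→0) (2·x)/((2 - 2·tanh(x)^2)·tanh(x))
  = 1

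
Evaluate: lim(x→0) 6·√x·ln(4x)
This is a 0·∞ indeterminate form.

Rewrite 0·∞ as a quotient (0/0 or ∞/∞ form), then apply L'Hôpital's rule:
  lim(x→0) 6·√x·ln(4x) = 0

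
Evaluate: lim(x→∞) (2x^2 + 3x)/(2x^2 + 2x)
This is an ∞/∞ indeterminate form.

Apply L'Hôpital's rule: differentiate numerator and denominator separately.
  f(x) = 2·x^2 + 3·x   ⇒   f'(x) = 4·x + 3
  g(x) = 2·x^2 + 2·x   ⇒   g'(x) = 4·x + 2
  lim(x→∞) f'(x)/g'(x) = lim(x→∞) (4·x + 3)/(4·x + 2)
  = 1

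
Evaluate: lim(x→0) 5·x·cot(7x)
This is a 0·∞ indeterminate form.

Rewrite 0·∞ as a quotient (0/0 or ∞/∞ form), then apply L'Hôpital's rule:
  lim(x→0) 5·x·cot(7x) = 5/7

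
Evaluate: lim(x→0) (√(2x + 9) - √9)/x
This is a standard limit.

Factor or rationalize the expression:
  lim(x→0) (√(2x + 9) - √9)/x = 1/3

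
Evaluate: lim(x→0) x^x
This is an exponential indeterminate form.

For exponential indeterminate forms, take the natural log:
  Let L = lim(x→0) x^x
  Then ln(L) = lim(x→0) [exponent × ln(base)]
  Evaluate using L'Hôpital or standard limits, then exponentiate.
  L = 1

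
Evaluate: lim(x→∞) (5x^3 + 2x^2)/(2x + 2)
This is an ∞/∞ indeterminate form.

Apply L'Hôpital's rule: differentiate numerator and denominator separately.
  f(x) = 5·x^3 + 2·x^2   ⇒   f'(x) = 15·x^2 + 4·x
  g(x) = 2·x + 2   ⇒   g'(x) = 2
  lim(x→∞) f'(x)/g'(x) = lim(x→∞) (15·x^2 + 4·x)/(2)
  = ∞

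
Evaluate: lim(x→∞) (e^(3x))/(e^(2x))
This is an ∞/∞ indeterminate form.

Apply L'Hôpital's rule: differentiate numerator and denominator separately.
  f(x) = e^(3·x)   ⇒   f'(x) = 3·e^(3·x)
  g(x) = e^(2·x)   ⇒   g'(x) = 2·e^(2·x)
  lim(x→∞) f'(x)/g'(x) = lim(x→∞) (3·e^(3·x))/(2·e^(2·x))
  = ∞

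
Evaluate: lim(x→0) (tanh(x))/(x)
This is a 0/0 indeterminate form.

Apply L'Hôpital's rule: differentiate numerator and denominator separately.
  f(x) = tanh(x)   ⇒   f'(x) = 1 - tanh(x)^2
  g(x) = x   ⇒   g'(x) = 1
  lim(x→0) f'(x)/g'(x) = lim(x→0) (1 - tanh(x)^2)/(1)
  = 1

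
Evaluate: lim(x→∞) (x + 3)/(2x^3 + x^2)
This is an ∞/∞ indeterminate form.

Apply L'Hôpital's rule: differentiate numerator and denominator separately.
  f(x) = x + 3   ⇒   f'(x) = 1
  g(x) = 2·x^3 + x^2   ⇒   g'(x) = 6·x^2 + 2·x
  lim(x→∞) f'(x)/g'(x) = lim(x→∞) (1)/(6·x^2 + 2·x)
  = 0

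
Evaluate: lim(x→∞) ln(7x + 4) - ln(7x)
This is an ∞-∞ indeterminate form.

Combine fractions or rationalize to convert ∞-∞ to 0/0 form:
  lim(x→∞) ln(7x + 4) - ln(7x) = 0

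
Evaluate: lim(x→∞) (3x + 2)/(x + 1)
This is an ∞/∞ indeterminate form.

Apply L'Hôpital's rule: differentiate numerator and denominator separately.
  f(x) = 3·x + 2   ⇒   f'(x) = 3
  g(x) = x + 1   ⇒   g'(x) = 1
  lim(x→∞) f'(x)/g'(x) = lim(x→∞) (3)/(1)
  = 3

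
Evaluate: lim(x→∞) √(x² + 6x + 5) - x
This is an ∞-∞ indeterminate form.

Combine fractions or rationalize to convert ∞-∞ to 0/0 form:
  lim(x→∞) √(x² + 6x + 5) - x = 3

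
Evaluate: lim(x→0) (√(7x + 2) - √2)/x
This is a standard limit.

Factor or rationalize the expression:
  lim(x→0) (√(7x + 2) - √2)/x = 7·sqrt(2)/4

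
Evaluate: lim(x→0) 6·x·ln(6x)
This is a 0·∞ indeterminate form.

Rewrite 0·∞ as a quotient (0/0 or ∞/∞ form), then apply L'Hôpital's rule:
  lim(x→0) 6·x·ln(6x) = 0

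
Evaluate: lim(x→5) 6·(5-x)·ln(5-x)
This is a 0·∞ indeterminate form.

Rewrite 0·∞ as a quotient (0/0 or ∞/∞ form), then apply L'Hôpital's rule:
  lim(x→5) 6·(5-x)·ln(5-x) = 0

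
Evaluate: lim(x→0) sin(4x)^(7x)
This is an exponential indeterminate form.

For exponential indeterminate forms, take the natural log:
  Let L = lim(x→0) sin(4x)^(7x)
  Then ln(L) = lim(x→0) [exponent × ln(base)]
  Evaluate using L'Hôpital or standard limits, then exponentiate.
  L = 1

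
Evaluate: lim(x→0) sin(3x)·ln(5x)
This is a 0·∞ indeterminate form.

Rewrite 0·∞ as a quotient (0/0 or ∞/∞ form), then apply L'Hôpital's rule:
  lim(x→0) sin(3x)·ln(5x) = 0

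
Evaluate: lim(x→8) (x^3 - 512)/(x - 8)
This is a standard limit.

Factor or rationalize the expression:
  lim(x→8) (x^3 - 512)/(x - 8) = 192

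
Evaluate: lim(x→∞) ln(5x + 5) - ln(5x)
This is an ∞-∞ indeterminate form.

Combine fractions or rationalize to convert ∞-∞ to 0/0 form:
  lim(x→∞) ln(5x + 5) - ln(5x) = 0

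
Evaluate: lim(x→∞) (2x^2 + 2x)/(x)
This is an ∞/∞ indeterminate form.

Apply L'Hôpital's rule: differentiate numerator and denominator separately.
  f(x) = 2·x^2 + 2·x   ⇒   f'(x) = 4·x + 2
  g(x) = x   ⇒   g'(x) = 1
  lim(x→∞) f'(x)/g'(x) = lim(x→∞) (4·x + 2)/(1)
  = ∞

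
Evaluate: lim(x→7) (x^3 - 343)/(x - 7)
This is a standard limit.

Factor or rationalize the expression:
  lim(x→7) (x^3 - 343)/(x - 7) = 147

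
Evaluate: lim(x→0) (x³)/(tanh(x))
This is a 0/0 indeterminate form.

Apply L'Hôpital's rule: differentiate numerator and denominator separately.
  f(x) = x^3   ⇒   f'(x) = 3·x^2
  g(x) = tanh(x)   ⇒   g'(x) = 1 - tanh(x)^2
  lim(x→0) f'(x)/g'(x) = lim(x→0) (3·x^2)/(1 - tanh(x)^2)
  = 0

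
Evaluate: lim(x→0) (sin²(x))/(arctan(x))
This is a 0/0 indeterminate form.

Apply L'Hôpital's rule: differentiate numerator and denominator separately.
  f(x) = sin(x)^2   ⇒   f'(x) = 2·sin(x)·cos(x)
  g(x) = atan(x)   ⇒   g'(x) = 1/(x^2 + 1)
  lim(x→0) f'(x)/g'(x) = lim(x→0) (2·sin(x)·cos(x))/(1/(x^2 + 1))
  = 0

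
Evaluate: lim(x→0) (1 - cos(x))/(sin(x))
This is a 0/0 indeterminate form.

Apply L'Hôpital's rule: differentiate numerator and denominator separately.
  f(x) = 1 - cos(x)   ⇒   f'(x) = sin(x)
  g(x) = sin(x)   ⇒   g'(x) = cos(x)
  lim(x→0) f'(x)/g'(x) = lim(x→0) (sin(x))/(cos(x))
  = 0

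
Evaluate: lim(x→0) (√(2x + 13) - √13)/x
This is a standard limit.

Factor or rationalize the expression:
  lim(x→0) (√(2x + 13) - √13)/x = sqrt(13)/13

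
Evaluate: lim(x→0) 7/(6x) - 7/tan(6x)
This is an ∞-∞ indeterminate form.

Combine fractions or rationalize to convert ∞-∞ to 0/0 form:
  lim(x→0) 7/(6x) - 7/tan(6x) = 0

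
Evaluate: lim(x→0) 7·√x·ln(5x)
This is a 0·∞ indeterminate form.

Rewrite 0·∞ as a quotient (0/0 or ∞/∞ form), then apply L'Hôpital's rule:
  lim(x→0) 7·√x·ln(5x) = 0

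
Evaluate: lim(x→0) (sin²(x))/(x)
This is a 0/0 indeterminate form.

Apply L'Hôpital's rule: differentiate numerator and denominator separately.
  f(x) = sin(x)^2   ⇒   f'(x) = 2·sin(x)·cos(x)
  g(x) = x   ⇒   g'(x) = 1
  lim(x→0) f'(x)/g'(x) = lim(x→0) (2·sin(x)·cos(x))/(1)
  = 0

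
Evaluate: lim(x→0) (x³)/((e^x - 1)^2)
This is a 0/0 indeterminate form.

Apply L'Hôpital's rule: differentiate numerator and denominator separately.
  f(x) = x^3   ⇒   f'(x) = 3·x^2
  g(x) = (e^(x) - 1)^2   ⇒   g'(x) = 2·(e^(x) - 1)·e^(x)
  lim(x→0) f'(x)/g'(x) = lim(x→0) (3·x^2)/(2·(e^(x) - 1)·e^(x))
  = 0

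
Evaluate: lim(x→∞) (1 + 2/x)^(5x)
This is an exponential indeterminate form.

For exponential indeterminate forms, take the natural log:
  Let L = lim(x→∞) (1 + 2/x)^(5x)
  Then ln(L) = lim(x→∞) [exponent × ln(base)]
  Evaluate using L'Hôpital or standard limits, then exponentiate.
  L = e^(10)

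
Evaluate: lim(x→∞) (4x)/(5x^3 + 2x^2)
This is an ∞/∞ indeterminate form.

Apply L'Hôpital's rule: differentiate numerator and denominator separately.
  f(x) = 4·x   ⇒   f'(x) = 4
  g(x) = 5·x^3 + 2·x^2   ⇒   g'(x) = 15·x^2 + 4·x
  lim(x→∞) f'(x)/g'(x) = lim(x→∞) (4)/(15·x^2 + 4·x)
  = 0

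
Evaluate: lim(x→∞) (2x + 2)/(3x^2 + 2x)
This is an ∞/∞ indeterminate form.

Apply L'Hôpital's rule: differentiate numerator and denominator separately.
  f(x) = 2·x + 2   ⇒   f'(x) = 2
  g(x) = 3·x^2 + 2·x   ⇒   g'(x) = 6·x + 2
  lim(x→∞) f'(x)/g'(x) = lim(x→∞) (2)/(6·x + 2)
  = 0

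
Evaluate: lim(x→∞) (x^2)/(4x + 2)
This is an ∞/∞ indeterminate form.

Apply L'Hôpital's rule: differentiate numerator and denominator separately.
  f(x) = x^2   ⇒   f'(x) = 2·x
  g(x) = 4·x + 2   ⇒   g'(x) = 4
  lim(x→∞) f'(x)/g'(x) = lim(x→∞) (2·x)/(4)
  = ∞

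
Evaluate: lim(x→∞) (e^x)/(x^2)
This is an ∞/∞ indeterminate form.

Apply L'Hôpital's rule: differentiate numerator and denominator separately.
  f(x) = e^(x)   ⇒   f'(x) = e^(x)
  g(x) = x^2   ⇒   g'(x) = 2·x
  lim(x→∞) f'(x)/g'(x) = lim(x→∞) (e^(x))/(2·x)
  = ∞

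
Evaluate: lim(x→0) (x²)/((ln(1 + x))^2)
This is a 0/0 indeterminate form.

Apply L'Hôpital's rule: differentiate numerator and denominator separately.
  f(x) = x^2   ⇒   f'(x) = 2·x
  g(x) = ln(x + 1)^2   ⇒   g'(x) = 2·ln(x + 1)/(x + 1)
  lim(x→0) f'(x)/g'(x) = lim(x→0) (2·x)/(2·ln(x + 1)/(x + 1))
  = 1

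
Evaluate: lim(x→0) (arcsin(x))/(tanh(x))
This is a 0/0 indeterminate form.

Apply L'Hôpital's rule: differentiate numerator and denominator separately.
  f(x) = asin(x)   ⇒   f'(x) = 1/sqrt(1 - x^2)
  g(x) = tanh(x)   ⇒   g'(x) = 1 - tanh(x)^2
  lim(x→0) f'(x)/g'(x) = lim(x→0) (1/sqrt(1 - x^2))/(1 - tanh(x)^2)
  = 1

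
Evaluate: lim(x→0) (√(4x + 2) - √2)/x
This is a standard limit.

Factor or rationalize the expression:
  lim(x→0) (√(4x + 2) - √2)/x = sqrt(2)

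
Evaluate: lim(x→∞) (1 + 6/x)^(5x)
This is an exponential indeterminate form.

For exponential indeterminate forms, take the natural log:
  Let L = lim(x→∞) (1 + 6/x)^(5x)
  Then ln(L) = lim(x→∞) [exponent × ln(base)]
  Evaluate using L'Hôpital or standard limits, then exponentiate.
  L = e^(30)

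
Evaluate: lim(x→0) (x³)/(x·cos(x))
This is a 0/0 indeterminate form.

Apply L'Hôpital's rule: differentiate numerator and denominator separately.
  f(x) = x^3   ⇒   f'(x) = 3·x^2
  g(x) = x·cos(x)   ⇒   g'(x) = -x·sin(x) + cos(x)
  lim(x→0) f'(x)/g'(x) = lim(x→0) (3·x^2)/(-x·sin(x) + cos(x))
  = 0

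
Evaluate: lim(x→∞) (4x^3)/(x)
This is an ∞/∞ indeterminate form.

Apply L'Hôpital's rule: differentiate numerator and denominator separately.
  f(x) = 4·x^3   ⇒   f'(x) = 12·x^2
  g(x) = x   ⇒   g'(x) = 1
  lim(x→∞) f'(x)/g'(x) = lim(x→∞) (12·x^2)/(1)
  = ∞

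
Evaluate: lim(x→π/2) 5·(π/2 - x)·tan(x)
This is a 0·∞ indeterminate form.

Rewrite 0·∞ as a quotient (0/0 or ∞/∞ form), then apply L'Hôpital's rule:
  lim(x→π/2) 5·(π/2 - x)·tan(x) = 5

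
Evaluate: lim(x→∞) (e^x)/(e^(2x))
This is an ∞/∞ indeterminate form.

Apply L'Hôpital's rule: differentiate numerator and denominator separately.
  f(x) = e^(x)   ⇒   f'(x) = e^(x)
  g(x) = e^(2·x)   ⇒   g'(x) = 2·e^(2·x)
  lim(x→∞) f'(x)/g'(x) = lim(x→∞) (e^(x))/(2·e^(2·x))
  = 0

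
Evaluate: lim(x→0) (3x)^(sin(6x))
This is an exponential indeterminate form.

For exponential indeterminate forms, take the natural log:
  Let L = lim(x→0) (3x)^(sin(6x))
  Then ln(L) = lim(x→0) [exponent × ln(base)]
  Evaluate using L'Hôpital or standard limits, then exponentiate.
  L = 1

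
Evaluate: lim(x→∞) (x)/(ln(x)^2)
This is an ∞/∞ indeterminate form.

Apply L'Hôpital's rule: differentiate numerator and denominator separately.
  f(x) = x   ⇒   f'(x) = 1
  g(x) = ln(x)^2   ⇒   g'(x) = 2·ln(x)/x
  lim(x→∞) f'(x)/g'(x) = lim(x→∞) (1)/(2·ln(x)/x)
  = ∞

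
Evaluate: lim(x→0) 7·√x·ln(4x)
This is a 0·∞ indeterminate form.

Rewrite 0·∞ as a quotient (0/0 or ∞/∞ form), then apply L'Hôpital's rule:
  lim(x→0) 7·√x·ln(4x) = 0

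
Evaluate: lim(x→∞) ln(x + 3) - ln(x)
This is an ∞-∞ indeterminate form.

Combine fractions or rationalize to convert ∞-∞ to 0/0 form:
  lim(x→∞) ln(x + 3) - ln(x) = 0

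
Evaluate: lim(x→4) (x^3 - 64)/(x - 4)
This is a standard limit.

Factor or rationalize the expression:
  lim(x→4) (x^3 - 64)/(x - 4) = 48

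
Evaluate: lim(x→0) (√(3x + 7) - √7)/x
This is a standard limit.

Factor or rationalize the expression:
  lim(x→0) (√(3x + 7) - √7)/x = 3·sqrt(7)/14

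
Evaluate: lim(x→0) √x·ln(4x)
This is a 0·∞ indeterminate form.

Rewrite 0·∞ as a quotient (0/0 or ∞/∞ form), then apply L'Hôpital's rule:
  lim(x→0) √x·ln(4x) = 0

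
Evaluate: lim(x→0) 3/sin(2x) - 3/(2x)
This is an ∞-∞ indeterminate form.

Combine fractions or rationalize to convert ∞-∞ to 0/0 form:
  lim(x→0) 3/sin(2x) - 3/(2x) = 0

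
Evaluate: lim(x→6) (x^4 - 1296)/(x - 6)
This is a standard limit.

Factor or rationalize the expression:
  lim(x→6) (x^4 - 1296)/(x - 6) = 864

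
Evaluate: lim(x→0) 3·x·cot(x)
This is a 0·∞ indeterminate form.

Rewrite 0·∞ as a quotient (0/0 or ∞/∞ form), then apply L'Hôpital's rule:
  lim(x→0) 3·x·cot(x) = 3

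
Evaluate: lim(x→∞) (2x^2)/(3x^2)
This is an ∞/∞ indeterminate form.

Apply L'Hôpital's rule: differentiate numerator and denominator separately.
  f(x) = 2·x^2   ⇒   f'(x) = 4·x
  g(x) = 3·x^2   ⇒   g'(x) = 6·x
  lim(x→∞) f'(x)/g'(x) = lim(x→∞) (4·x)/(6·x)
  = 2/3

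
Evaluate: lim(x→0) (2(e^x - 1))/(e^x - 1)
This is a 0/0 indeterminate form.

Apply L'Hôpital's rule: differentiate numerator and denominator separately.
  f(x) = 2·e^(x) - 2   ⇒   f'(x) = 2·e^(x)
  g(x) = e^(x) - 1   ⇒   g'(x) = e^(x)
  lim(x→0) f'(x)/g'(x) = lim(x→0) (2·e^(x))/(e^(x))
  = 2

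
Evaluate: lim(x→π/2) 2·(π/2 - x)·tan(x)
This is a 0·∞ indeterminate form.

Rewrite 0·∞ as a quotient (0/0 or ∞/∞ form), then apply L'Hôpital's rule:
  lim(x→π/2) 2·(π/2 - x)·tan(x) = 2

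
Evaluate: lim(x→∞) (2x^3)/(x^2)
This is an ∞/∞ indeterminate form.

Apply L'Hôpital's rule: differentiate numerator and denominator separately.
  f(x) = 2·x^3   ⇒   f'(x) = 6·x^2
  g(x) = x^2   ⇒   g'(x) = 2·x
  lim(x→∞) f'(x)/g'(x) = lim(x→∞) (6·x^2)/(2·x)
  = ∞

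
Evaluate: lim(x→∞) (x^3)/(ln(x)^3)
This is an ∞/∞ indeterminate form.

Apply L'Hôpital's rule: differentiate numerator and denominator separately.
  f(x) = x^3   ⇒   f'(x) = 3·x^2
  g(x) = ln(x)^3   ⇒   g'(x) = 3·ln(x)^2/x
  lim(x→∞) f'(x)/g'(x) = lim(x→∞) (3·x^2)/(3·ln(x)^2/x)
  = ∞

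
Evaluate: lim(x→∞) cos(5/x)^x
This is an exponential indeterminate form.

For exponential indeterminate forms, take the natural log:
  Let L = lim(x→∞) cos(5/x)^x
  Then ln(L) = lim(x→∞) [exponent × ln(base)]
  Evaluate using L'Hôpital or standard limits, then exponentiate.
  L = 1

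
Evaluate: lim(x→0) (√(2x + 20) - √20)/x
This is a standard limit.

Factor or rationalize the expression:
  lim(x→0) (√(2x + 20) - √20)/x = sqrt(5)/10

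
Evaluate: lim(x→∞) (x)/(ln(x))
This is an ∞/∞ indeterminate form.

Apply L'Hôpital's rule: differentiate numerator and denominator separately.
  f(x) = x   ⇒   f'(x) = 1
  g(x) = ln(x)   ⇒   g'(x) = 1/x
  lim(x→∞) f'(x)/g'(x) = lim(x→∞) (1)/(1/x)
  = ∞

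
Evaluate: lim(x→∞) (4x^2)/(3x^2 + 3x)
This is an ∞/∞ indeterminate form.

Apply L'Hôpital's rule: differentiate numerator and denominator separately.
  f(x) = 4·x^2   ⇒   f'(x) = 8·x
  g(x) = 3·x^2 + 3·x   ⇒   g'(x) = 6·x + 3
  lim(x→∞) f'(x)/g'(x) = lim(x→∞) (8·x)/(6·x + 3)
  = 4/3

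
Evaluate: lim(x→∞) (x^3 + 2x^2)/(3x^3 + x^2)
This is an ∞/∞ indeterminate form.

Apply L'Hôpital's rule: differentiate numerator and denominator separately.
  f(x) = x^3 + 2·x^2   ⇒   f'(x) = 3·x^2 + 4·x
  g(x) = 3·x^3 + x^2   ⇒   g'(x) = 9·x^2 + 2·x
  lim(x→∞) f'(x)/g'(x) = lim(x→∞) (3·x^2 + 4·x)/(9·x^2 + 2·x)
  = 1/3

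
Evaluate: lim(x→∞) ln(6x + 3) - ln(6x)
This is an ∞-∞ indeterminate form.

Combine fractions or rationalize to convert ∞-∞ to 0/0 form:
  lim(x→∞) ln(6x + 3) - ln(6x) = 0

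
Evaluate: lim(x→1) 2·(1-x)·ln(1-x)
This is a 0·∞ indeterminate form.

Rewrite 0·∞ as a quotient (0/0 or ∞/∞ form), then apply L'Hôpital's rule:
  lim(x→1) 2·(1-x)·ln(1-x) = 0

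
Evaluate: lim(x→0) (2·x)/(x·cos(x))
This is a 0/0 indeterminate form.

Apply L'Hôpital's rule: differentiate numerator and denominator separately.
  f(x) = 2·x   ⇒   f'(x) = 2
  g(x) = x·cos(x)   ⇒   g'(x) = -x·sin(x) + cos(x)
  lim(x→0) f'(x)/g'(x) = lim(x→0) (2)/(-x·sin(x) + cos(x))
  = 2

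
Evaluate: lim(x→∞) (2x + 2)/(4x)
This is an ∞/∞ indeterminate form.

Apply L'Hôpital's rule: differentiate numerator and denominator separately.
  f(x) = 2·x + 2   ⇒   f'(x) = 2
  g(x) = 4·x   ⇒   g'(x) = 4
  lim(x→∞) f'(x)/g'(x) = lim(x→∞) (2)/(4)
  = 1/2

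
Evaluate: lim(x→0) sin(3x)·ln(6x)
This is a 0·∞ indeterminate form.

Rewrite 0·∞ as a quotient (0/0 or ∞/∞ form), then apply L'Hôpital's rule:
  lim(x→0) sin(3x)·ln(6x) = 0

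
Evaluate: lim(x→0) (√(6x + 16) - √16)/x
This is a standard limit.

Factor or rationalize the expression:
  lim(x→0) (√(6x + 16) - √16)/x = 3/4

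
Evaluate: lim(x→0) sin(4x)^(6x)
This is an exponential indeterminate form.

For exponential indeterminate forms, take the natural log:
  Let L = lim(x→0) sin(4x)^(6x)
  Then ln(L) = lim(x→0) [exponent × ln(base)]
  Evaluate using L'Hôpital or standard limits, then exponentiate.
  L = 1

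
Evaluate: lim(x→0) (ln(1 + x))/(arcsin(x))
This is a 0/0 indeterminate form.

Apply L'Hôpital's rule: differentiate numerator and denominator separately.
  f(x) = ln(x + 1)   ⇒   f'(x) = 1/(x + 1)
  g(x) = asin(x)   ⇒   g'(x) = 1/sqrt(1 - x^2)
  lim(x→0) f'(x)/g'(x) = lim(x→0) (1/(x + 1))/(1/sqrt(1 - x^2))
  = 1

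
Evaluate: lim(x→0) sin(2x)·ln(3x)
This is a 0·∞ indeterminate form.

Rewrite 0·∞ as a quotient (0/0 or ∞/∞ form), then apply L'Hôpital's rule:
  lim(x→0) sin(2x)·ln(3x) = 0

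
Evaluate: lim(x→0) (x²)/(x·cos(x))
This is a 0/0 indeterminate form.

Apply L'Hôpital's rule: differentiate numerator and denominator separately.
  f(x) = x^2   ⇒   f'(x) = 2·x
  g(x) = x·cos(x)   ⇒   g'(x) = -x·sin(x) + cos(x)
  lim(x→0) f'(x)/g'(x) = lim(x→0) (2·x)/(-x·sin(x) + cos(x))
  = 0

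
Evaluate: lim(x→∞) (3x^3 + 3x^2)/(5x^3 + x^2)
This is an ∞/∞ indeterminate form.

Apply L'Hôpital's rule: differentiate numerator and denominator separately.
  f(x) = 3·x^3 + 3·x^2   ⇒   f'(x) = 9·x^2 + 6·x
  g(x) = 5·x^3 + x^2   ⇒   g'(x) = 15·x^2 + 2·x
  lim(x→∞) f'(x)/g'(x) = lim(x→∞) (9·x^2 + 6·x)/(15·x^2 + 2·x)
  = 3/5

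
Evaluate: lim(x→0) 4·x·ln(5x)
This is a 0·∞ indeterminate form.

Rewrite 0·∞ as a quotient (0/0 or ∞/∞ form), then apply L'Hôpital's rule:
  lim(x→0) 4·x·ln(5x) = 0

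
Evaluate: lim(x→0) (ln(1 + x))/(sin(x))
This is a 0/0 indeterminate form.

Apply L'Hôpital's rule: differentiate numerator and denominator separately.
  f(x) = ln(x + 1)   ⇒   f'(x) = 1/(x + 1)
  g(x) = sin(x)   ⇒   g'(x) = cos(x)
  lim(x→0) f'(x)/g'(x) = lim(x→0) (1/(x + 1))/(cos(x))
  = 1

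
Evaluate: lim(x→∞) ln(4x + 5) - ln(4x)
This is an ∞-∞ indeterminate form.

Combine fractions or rationalize to convert ∞-∞ to 0/0 form:
  lim(x→∞) ln(4x + 5) - ln(4x) = 0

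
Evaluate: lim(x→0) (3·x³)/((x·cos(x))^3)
This is a 0/0 indeterminate form.

Apply L'Hôpital's rule: differentiate numerator and denominator separately.
  f(x) = 3·x^3   ⇒   f'(x) = 9·x^2
  g(x) = x^3·cos(x)^3   ⇒   g'(x) = -3·x^3·sin(x)·cos(x)^2 + 3·x^2·cos(x)^3
  lim(x→0) f'(x)/g'(x) = lim(x→0) (9·x^2)/(-3·x^3·sin(x)·cos(x)^2 + 3·x^2·cos(x)^3)
  = 3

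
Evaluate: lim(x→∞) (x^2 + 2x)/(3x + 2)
This is an ∞/∞ indeterminate form.

Apply L'Hôpital's rule: differentiate numerator and denominator separately.
  f(x) = x^2 + 2·x   ⇒   f'(x) = 2·x + 2
  g(x) = 3·x + 2   ⇒   g'(x) = 3
  lim(x→∞) f'(x)/g'(x) = lim(x→∞) (2·x + 2)/(3)
  = ∞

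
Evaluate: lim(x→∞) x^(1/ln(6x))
This is an exponential indeterminate form.

For exponential indeterminate forms, take the natural log:
  Let L = lim(x→∞) x^(1/ln(6x))
  Then ln(L) = lim(x→∞) [exponent × ln(base)]
  Evaluate using L'Hôpital or standard limits, then exponentiate.
  L = e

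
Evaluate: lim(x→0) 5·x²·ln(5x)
This is a 0·∞ indeterminate form.

Rewrite 0·∞ as a quotient (0/0 or ∞/∞ form), then apply L'Hôpital's rule:
  lim(x→0) 5·x²·ln(5x) = 0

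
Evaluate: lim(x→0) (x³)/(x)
This is a 0/0 indeterminate form.

Apply L'Hôpital's rule: differentiate numerator and denominator separately.
  f(x) = x^3   ⇒   f'(x) = 3·x^2
  g(x) = x   ⇒   g'(x) = 1
  lim(x→0) f'(x)/g'(x) = lim(x→0) (3·x^2)/(1)
  = 0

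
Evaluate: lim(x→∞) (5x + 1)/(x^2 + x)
This is an ∞/∞ indeterminate form.

Apply L'Hôpital's rule: differentiate numerator and denominator separately.
  f(x) = 5·x + 1   ⇒   f'(x) = 5
  g(x) = x^2 + x   ⇒   g'(x) = 2·x + 1
  lim(x→∞) f'(x)/g'(x) = lim(x→∞) (5)/(2·x + 1)
  = 0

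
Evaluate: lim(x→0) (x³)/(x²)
This is a 0/0 indeterminate form.

Apply L'Hôpital's rule: differentiate numerator and denominator separately.
  f(x) = x^3   ⇒   f'(x) = 3·x^2
  g(x) = x^2   ⇒   g'(x) = 2·x
  lim(x→0) f'(x)/g'(x) = lim(x→0) (3·x^2)/(2·x)
  = 0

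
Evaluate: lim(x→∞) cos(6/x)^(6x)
This is an exponential indeterminate form.

For exponential indeterminate forms, take the natural log:
  Let L = lim(x→∞) cos(6/x)^(6x)
  Then ln(L) = lim(x→∞) [exponent × ln(base)]
  Evaluate using L'Hôpital or standard limits, then exponentiate.
  L = 1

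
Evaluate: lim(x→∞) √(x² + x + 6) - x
This is an ∞-∞ indeterminate form.

Combine fractions or rationalize to convert ∞-∞ to 0/0 form:
  lim(x→∞) √(x² + x + 6) - x = 1/2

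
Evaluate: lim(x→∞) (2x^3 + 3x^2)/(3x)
This is an ∞/∞ indeterminate form.

Apply L'Hôpital's rule: differentiate numerator and denominator separately.
  f(x) = 2·x^3 + 3·x^2   ⇒   f'(x) = 6·x^2 + 6·x
  g(x) = 3·x   ⇒   g'(x) = 3
  lim(x→∞) f'(x)/g'(x) = lim(x→∞) (6·x^2 + 6·x)/(3)
  = ∞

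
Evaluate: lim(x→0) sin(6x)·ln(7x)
This is a 0·∞ indeterminate form.

Rewrite 0·∞ as a quotient (0/0 or ∞/∞ form), then apply L'Hôpital's rule:
  lim(x→0) sin(6x)·ln(7x) = 0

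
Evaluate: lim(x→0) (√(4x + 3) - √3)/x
This is a standard limit.

Factor or rationalize the expression:
  lim(x→0) (√(4x + 3) - √3)/x = 2·sqrt(3)/3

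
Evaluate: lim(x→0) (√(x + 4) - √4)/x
This is a standard limit.

Factor or rationalize the expression:
  lim(x→0) (√(x + 4) - √4)/x = 1/4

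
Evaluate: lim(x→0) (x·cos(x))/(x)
This is a 0/0 indeterminate form.

Apply L'Hôpital's rule: differentiate numerator and denominator separately.
  f(x) = x·cos(x)   ⇒   f'(x) = -x·sin(x) + cos(x)
  g(x) = x   ⇒   g'(x) = 1
  lim(x→0) f'(x)/g'(x) = lim(x→0) (-x·sin(x) + cos(x))/(1)
  = 1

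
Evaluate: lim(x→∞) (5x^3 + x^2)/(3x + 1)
This is an ∞/∞ indeterminate form.

Apply L'Hôpital's rule: differentiate numerator and denominator separately.
  f(x) = 5·x^3 + x^2   ⇒   f'(x) = 15·x^2 + 2·x
  g(x) = 3·x + 1   ⇒   g'(x) = 3
  lim(x→∞) f'(x)/g'(x) = lim(x→∞) (15·x^2 + 2·x)/(3)
  = ∞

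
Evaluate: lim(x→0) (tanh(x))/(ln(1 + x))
This is a 0/0 indeterminate form.

Apply L'Hôpital's rule: differentiate numerator and denominator separately.
  f(x) = tanh(x)   ⇒   f'(x) = 1 - tanh(x)^2
  g(x) = ln(x + 1)   ⇒   g'(x) = 1/(x + 1)
  lim(x→0) f'(x)/g'(x) = lim(x→0) (1 - tanh(x)^2)/(1/(x + 1))
  = 1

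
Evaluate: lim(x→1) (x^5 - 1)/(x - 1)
This is a standard limit.

Factor or rationalize the expression:
  lim(x→1) (x^5 - 1)/(x - 1) = 5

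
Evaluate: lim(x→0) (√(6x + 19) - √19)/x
This is a standard limit.

Factor or rationalize the expression:
  lim(x→0) (√(6x + 19) - √19)/x = 3·sqrt(19)/19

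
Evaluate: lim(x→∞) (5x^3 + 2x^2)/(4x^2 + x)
This is an ∞/∞ indeterminate form.

Apply L'Hôpital's rule: differentiate numerator and denominator separately.
  f(x) = 5·x^3 + 2·x^2   ⇒   f'(x) = 15·x^2 + 4·x
  g(x) = 4·x^2 + x   ⇒   g'(x) = 8·x + 1
  lim(x→∞) f'(x)/g'(x) = lim(x→∞) (15·x^2 + 4·x)/(8·x + 1)
  = ∞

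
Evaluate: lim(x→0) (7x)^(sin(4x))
This is an exponential indeterminate form.

For exponential indeterminate forms, take the natural log:
  Let L = lim(x→0) (7x)^(sin(4x))
  Then ln(L) = lim(x→0) [exponent × ln(base)]
  Evaluate using L'Hôpital or standard limits, then exponentiate.
  L = 1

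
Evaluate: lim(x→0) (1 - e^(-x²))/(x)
This is a 0/0 indeterminate form.

Apply L'Hôpital's rule: differentiate numerator and denominator separately.
  f(x) = 1 - e^(-x^2)   ⇒   f'(x) = 2·x·e^(-x^2)
  g(x) = x   ⇒   g'(x) = 1
  lim(x→0) f'(x)/g'(x) = lim(x→0) (2·x·e^(-x^2))/(1)
  = 0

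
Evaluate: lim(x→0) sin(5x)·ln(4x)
This is a 0·∞ indeterminate form.

Rewrite 0·∞ as a quotient (0/0 or ∞/∞ form), then apply L'Hôpital's rule:
  lim(x→0) sin(5x)·ln(4x) = 0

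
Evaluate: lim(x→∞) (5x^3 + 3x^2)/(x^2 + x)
This is an ∞/∞ indeterminate form.

Apply L'Hôpital's rule: differentiate numerator and denominator separately.
  f(x) = 5·x^3 + 3·x^2   ⇒   f'(x) = 15·x^2 + 6·x
  g(x) = x^2 + x   ⇒   g'(x) = 2·x + 1
  lim(x→∞) f'(x)/g'(x) = lim(x→∞) (15·x^2 + 6·x)/(2·x + 1)
  = ∞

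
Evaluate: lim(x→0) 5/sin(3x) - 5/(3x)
This is an ∞-∞ indeterminate form.

Combine fractions or rationalize to convert ∞-∞ to 0/0 form:
  lim(x→0) 5/sin(3x) - 5/(3x) = 0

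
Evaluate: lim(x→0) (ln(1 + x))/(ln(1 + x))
This is a 0/0 indeterminate form.

Apply L'Hôpital's rule: differentiate numerator and denominator separately.
  f(x) = ln(x + 1)   ⇒   f'(x) = 1/(x + 1)
  g(x) = ln(x + 1)   ⇒   g'(x) = 1/(x + 1)
  lim(x→0) f'(x)/g'(x) = lim(x→0) (1/(x + 1))/(1/(x + 1))
  = 1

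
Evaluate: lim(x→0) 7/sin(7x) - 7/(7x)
This is an ∞-∞ indeterminate form.

Combine fractions or rationalize to convert ∞-∞ to 0/0 form:
  lim(x→0) 7/sin(7x) - 7/(7x) = 0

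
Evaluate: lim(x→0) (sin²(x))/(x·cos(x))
This is a 0/0 indeterminate form.

Apply L'Hôpital's rule: differentiate numerator and denominator separately.
  f(x) = sin(x)^2   ⇒   f'(x) = 2·sin(x)·cos(x)
  g(x) = x·cos(x)   ⇒   g'(x) = -x·sin(x) + cos(x)
  lim(x→0) f'(x)/g'(x) = lim(x→0) (2·sin(x)·cos(x))/(-x·sin(x) + cos(x))
  = 0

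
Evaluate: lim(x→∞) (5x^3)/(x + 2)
This is an ∞/∞ indeterminate form.

Apply L'Hôpital's rule: differentiate numerator and denominator separately.
  f(x) = 5·x^3   ⇒   f'(x) = 15·x^2
  g(x) = x + 2   ⇒   g'(x) = 1
  lim(x→∞) f'(x)/g'(x) = lim(x→∞) (15·x^2)/(1)
  = ∞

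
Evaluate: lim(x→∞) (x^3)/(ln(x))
This is an ∞/∞ indeterminate form.

Apply L'Hôpital's rule: differentiate numerator and denominator separately.
  f(x) = x^3   ⇒   f'(x) = 3·x^2
  g(x) = ln(x)   ⇒   g'(x) = 1/x
  lim(x→∞) f'(x)/g'(x) = lim(x→∞) (3·x^2)/(1/x)
  = ∞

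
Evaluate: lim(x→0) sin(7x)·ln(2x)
This is a 0·∞ indeterminate form.

Rewrite 0·∞ as a quotient (0/0 or ∞/∞ form), then apply L'Hôpital's rule:
  lim(x→0) sin(7x)·ln(2x) = 0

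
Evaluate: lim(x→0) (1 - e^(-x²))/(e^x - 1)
This is a 0/0 indeterminate form.

Apply L'Hôpital's rule: differentiate numerator and denominator separately.
  f(x) = 1 - e^(-x^2)   ⇒   f'(x) = 2·x·e^(-x^2)
  g(x) = e^(x) - 1   ⇒   g'(x) = e^(x)
  lim(x→0) f'(x)/g'(x) = lim(x→0) (2·x·e^(-x^2))/(e^(x))
  = 0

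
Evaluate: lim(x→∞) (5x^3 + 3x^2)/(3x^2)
This is an ∞/∞ indeterminate form.

Apply L'Hôpital's rule: differentiate numerator and denominator separately.
  f(x) = 5·x^3 + 3·x^2   ⇒   f'(x) = 15·x^2 + 6·x
  g(x) = 3·x^2   ⇒   g'(x) = 6·x
  lim(x→∞) f'(x)/g'(x) = lim(x→∞) (15·x^2 + 6·x)/(6·x)
  = ∞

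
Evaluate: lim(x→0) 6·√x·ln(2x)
This is a 0·∞ indeterminate form.

Rewrite 0·∞ as a quotient (0/0 or ∞/∞ form), then apply L'Hôpital's rule:
  lim(x→0) 6·√x·ln(2x) = 0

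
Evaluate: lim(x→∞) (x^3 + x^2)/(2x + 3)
This is an ∞/∞ indeterminate form.

Apply L'Hôpital's rule: differentiate numerator and denominator separately.
  f(x) = x^3 + x^2   ⇒   f'(x) = 3·x^2 + 2·x
  g(x) = 2·x + 3   ⇒   g'(x) = 2
  lim(x→∞) f'(x)/g'(x) = lim(x→∞) (3·x^2 + 2·x)/(2)
  = ∞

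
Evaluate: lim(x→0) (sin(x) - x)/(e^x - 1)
This is a 0/0 indeterminate form.

Apply L'Hôpital's rule: differentiate numerator and denominator separately.
  f(x) = -x + sin(x)   ⇒   f'(x) = cos(x) - 1
  g(x) = e^(x) - 1   ⇒   g'(x) = e^(x)
  lim(x→0) f'(x)/g'(x) = lim(x→0) (cos(x) - 1)/(e^(x))
  = 0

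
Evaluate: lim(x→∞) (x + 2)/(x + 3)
This is an ∞/∞ indeterminate form.

Apply L'Hôpital's rule: differentiate numerator and denominator separately.
  f(x) = x + 2   ⇒   f'(x) = 1
  g(x) = x + 3   ⇒   g'(x) = 1
  lim(x→∞) f'(x)/g'(x) = lim(x→∞) (1)/(1)
  = 1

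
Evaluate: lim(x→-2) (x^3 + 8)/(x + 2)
This is a standard limit.

Factor or rationalize the expression:
  lim(x→-2) (x^3 + 8)/(x + 2) = 12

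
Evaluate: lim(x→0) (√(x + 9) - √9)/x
This is a standard limit.

Factor or rationalize the expression:
  lim(x→0) (√(x + 9) - √9)/x = 1/6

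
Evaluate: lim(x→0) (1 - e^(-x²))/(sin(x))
This is a 0/0 indeterminate form.

Apply L'Hôpital's rule: differentiate numerator and denominator separately.
  f(x) = 1 - e^(-x^2)   ⇒   f'(x) = 2·x·e^(-x^2)
  g(x) = sin(x)   ⇒   g'(x) = cos(x)
  lim(x→0) f'(x)/g'(x) = lim(x→0) (2·x·e^(-x^2))/(cos(x))
  = 0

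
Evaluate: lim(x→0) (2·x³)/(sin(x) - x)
This is a 0/0 indeterminate form.

Apply L'Hôpital's rule: differentiate numerator and denominator separately.
  f(x) = 2·x^3   ⇒   f'(x) = 6·x^2
  g(x) = -x + sin(x)   ⇒   g'(x) = cos(x) - 1
  lim(x→0) f'(x)/g'(x) = lim(x→0) (6·x^2)/(cos(x) - 1)
  = -12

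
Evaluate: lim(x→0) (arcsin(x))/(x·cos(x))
This is a 0/0 indeterminate form.

Apply L'Hôpital's rule: differentiate numerator and denominator separately.
  f(x) = asin(x)   ⇒   f'(x) = 1/sqrt(1 - x^2)
  g(x) = x·cos(x)   ⇒   g'(x) = -x·sin(x) + cos(x)
  lim(x→0) f'(x)/g'(x) = lim(x→0) (1/sqrt(1 - x^2))/(-x·sin(x) + cos(x))
  = 1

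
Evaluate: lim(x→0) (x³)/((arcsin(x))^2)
This is a 0/0 indeterminate form.

Apply L'Hôpital's rule: differentiate numerator and denominator separately.
  f(x) = x^3   ⇒   f'(x) = 3·x^2
  g(x) = asin(x)^2   ⇒   g'(x) = 2·asin(x)/sqrt(1 - x^2)
  lim(x→0) f'(x)/g'(x) = lim(x→0) (3·x^2)/(2·asin(x)/sqrt(1 - x^2))
  = 0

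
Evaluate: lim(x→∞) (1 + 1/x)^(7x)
This is an exponential indeterminate form.

For exponential indeterminate forms, take the natural log:
  Let L = lim(x→∞) (1 + 1/x)^(7x)
  Then ln(L) = lim(x→∞) [exponent × ln(base)]
  Evaluate using L'Hôpital or standard limits, then exponentiate.
  L = e^(7)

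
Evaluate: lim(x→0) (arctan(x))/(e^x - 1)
This is a 0/0 indeterminate form.

Apply L'Hôpital's rule: differentiate numerator and denominator separately.
  f(x) = atan(x)   ⇒   f'(x) = 1/(x^2 + 1)
  g(x) = e^(x) - 1   ⇒   g'(x) = e^(x)
  lim(x→0) f'(x)/g'(x) = lim(x→0) (1/(x^2 + 1))/(e^(x))
  = 1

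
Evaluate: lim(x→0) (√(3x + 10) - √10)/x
This is a standard limit.

Factor or rationalize the expression:
  lim(x→0) (√(3x + 10) - √10)/x = 3·sqrt(10)/20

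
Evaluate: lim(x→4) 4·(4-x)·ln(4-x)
This is a 0·∞ indeterminate form.

Rewrite 0·∞ as a quotient (0/0 or ∞/∞ form), then apply L'Hôpital's rule:
  lim(x→4) 4·(4-x)·ln(4-x) = 0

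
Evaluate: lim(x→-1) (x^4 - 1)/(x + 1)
This is a standard limit.

Factor or rationalize the expression:
  lim(x→-1) (x^4 - 1)/(x + 1) = -4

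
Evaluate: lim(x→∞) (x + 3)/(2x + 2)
This is an ∞/∞ indeterminate form.

Apply L'Hôpital's rule: differentiate numerator and denominator separately.
  f(x) = x + 3   ⇒   f'(x) = 1
  g(x) = 2·x + 2   ⇒   g'(x) = 2
  lim(x→∞) f'(x)/g'(x) = lim(x→∞) (1)/(2)
  = 1/2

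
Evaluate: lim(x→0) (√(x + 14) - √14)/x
This is a standard limit.

Factor or rationalize the expression:
  lim(x→0) (√(x + 14) - √14)/x = sqrt(14)/28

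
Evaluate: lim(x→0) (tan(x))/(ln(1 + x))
This is a 0/0 indeterminate form.

Apply L'Hôpital's rule: differentiate numerator and denominator separately.
  f(x) = tan(x)   ⇒   f'(x) = tan(x)^2 + 1
  g(x) = ln(x + 1)   ⇒   g'(x) = 1/(x + 1)
  lim(x→0) f'(x)/g'(x) = lim(x→0) (tan(x)^2 + 1)/(1/(x + 1))
  = 1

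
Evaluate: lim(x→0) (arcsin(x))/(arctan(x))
This is a 0/0 indeterminate form.

Apply L'Hôpital's rule: differentiate numerator and denominator separately.
  f(x) = asin(x)   ⇒   f'(x) = 1/sqrt(1 - x^2)
  g(x) = atan(x)   ⇒   g'(x) = 1/(x^2 + 1)
  lim(x→0) f'(x)/g'(x) = lim(x→0) (1/sqrt(1 - x^2))/(1/(x^2 + 1))
  = 1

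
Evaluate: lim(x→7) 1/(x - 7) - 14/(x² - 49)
This is an ∞-∞ indeterminate form.

Combine fractions or rationalize to convert ∞-∞ to 0/0 form:
  lim(x→7) 1/(x - 7) - 14/(x² - 49) = 1/14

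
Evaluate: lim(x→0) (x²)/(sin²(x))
This is a 0/0 indeterminate form.

Apply L'Hôpital's rule: differentiate numerator and denominator separately.
  f(x) = x^2   ⇒   f'(x) = 2·x
  g(x) = sin(x)^2   ⇒   g'(x) = 2·sin(x)·cos(x)
  lim(x→0) f'(x)/g'(x) = lim(x→0) (2·x)/(2·sin(x)·cos(x))
  = 1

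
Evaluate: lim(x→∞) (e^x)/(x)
This is an ∞/∞ indeterminate form.

Apply L'Hôpital's rule: differentiate numerator and denominator separately.
  f(x) = e^(x)   ⇒   f'(x) = e^(x)
  g(x) = x   ⇒   g'(x) = 1
  lim(x→∞) f'(x)/g'(x) = lim(x→∞) (e^(x))/(1)
  = ∞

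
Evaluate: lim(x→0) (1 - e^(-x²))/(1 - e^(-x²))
This is a 0/0 indeterminate form.

Apply L'Hôpital's rule: differentiate numerator and denominator separately.
  f(x) = 1 - e^(-x^2)   ⇒   f'(x) = 2·x·e^(-x^2)
  g(x) = 1 - e^(-x^2)   ⇒   g'(x) = 2·x·e^(-x^2)
  lim(x→0) f'(x)/g'(x) = lim(x→0) (2·x·e^(-x^2))/(2·x·e^(-x^2))
  = 1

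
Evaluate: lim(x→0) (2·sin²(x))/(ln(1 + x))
This is a 0/0 indeterminate form.

Apply L'Hôpital's rule: differentiate numerator and denominator separately.
  f(x) = 2·sin(x)^2   ⇒   f'(x) = 4·sin(x)·cos(x)
  g(x) = ln(x + 1)   ⇒   g'(x) = 1/(x + 1)
  lim(x→0) f'(x)/g'(x) = lim(x→0) (4·sin(x)·cos(x))/(1/(x + 1))
  = 0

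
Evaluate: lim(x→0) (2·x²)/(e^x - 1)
This is a 0/0 indeterminate form.

Apply L'Hôpital's rule: differentiate numerator and denominator separately.
  f(x) = 2·x^2   ⇒   f'(x) = 4·x
  g(x) = e^(x) - 1   ⇒   g'(x) = e^(x)
  lim(x→0) f'(x)/g'(x) = lim(x→0) (4·x)/(e^(x))
  = 0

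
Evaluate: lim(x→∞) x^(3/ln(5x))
This is an exponential indeterminate form.

For exponential indeterminate forms, take the natural log:
  Let L = lim(x→∞) x^(3/ln(5x))
  Then ln(L) = lim(x→∞) [exponent × ln(base)]
  Evaluate using L'Hôpital or standard limits, then exponentiate.
  L = e^(3)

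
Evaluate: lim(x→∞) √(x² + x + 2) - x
This is an ∞-∞ indeterminate form.

Combine fractions or rationalize to convert ∞-∞ to 0/0 form:
  lim(x→∞) √(x² + x + 2) - x = 1/2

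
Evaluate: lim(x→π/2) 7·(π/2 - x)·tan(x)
This is a 0·∞ indeterminate form.

Rewrite 0·∞ as a quotient (0/0 or ∞/∞ form), then apply L'Hôpital's rule:
  lim(x→π/2) 7·(π/2 - x)·tan(x) = 7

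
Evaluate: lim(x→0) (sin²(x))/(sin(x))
This is a 0/0 indeterminate form.

Apply L'Hôpital's rule: differentiate numerator and denominator separately.
  f(x) = sin(x)^2   ⇒   f'(x) = 2·sin(x)·cos(x)
  g(x) = sin(x)   ⇒   g'(x) = cos(x)
  lim(x→0) f'(x)/g'(x) = lim(x→0) (2·sin(x)·cos(x))/(cos(x))
  = 0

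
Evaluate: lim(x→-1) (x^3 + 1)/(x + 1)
This is a standard limit.

Factor or rationalize the expression:
  lim(x→-1) (x^3 + 1)/(x + 1) = 3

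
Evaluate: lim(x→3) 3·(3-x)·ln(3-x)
This is a 0·∞ indeterminate form.

Rewrite 0·∞ as a quotient (0/0 or ∞/∞ form), then apply L'Hôpital's rule:
  lim(x→3) 3·(3-x)·ln(3-x) = 0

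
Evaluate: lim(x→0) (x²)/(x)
This is a 0/0 indeterminate form.

Apply L'Hôpital's rule: differentiate numerator and denominator separately.
  f(x) = x^2   ⇒   f'(x) = 2·x
  g(x) = x   ⇒   g'(x) = 1
  lim(x→0) f'(x)/g'(x) = lim(x→0) (2·x)/(1)
  = 0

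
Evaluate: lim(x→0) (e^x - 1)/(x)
This is a 0/0 indeterminate form.

Apply L'Hôpital's rule: differentiate numerator and denominator separately.
  f(x) = e^(x) - 1   ⇒   f'(x) = e^(x)
  g(x) = x   ⇒   g'(x) = 1
  lim(x→0) f'(x)/g'(x) = lim(x→0) (e^(x))/(1)
  = 1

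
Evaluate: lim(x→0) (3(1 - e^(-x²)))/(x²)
This is a 0/0 indeterminate form.

Apply L'Hôpital's rule: differentiate numerator and denominator separately.
  f(x) = 3 - 3·e^(-x^2)   ⇒   f'(x) = 6·x·e^(-x^2)
  g(x) = x^2   ⇒   g'(x) = 2·x
  lim(x→0) f'(x)/g'(x) = lim(x→0) (6·x·e^(-x^2))/(2·x)
  = 3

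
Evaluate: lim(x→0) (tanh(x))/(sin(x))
This is a 0/0 indeterminate form.

Apply L'Hôpital's rule: differentiate numerator and denominator separately.
  f(x) = tanh(x)   ⇒   f'(x) = 1 - tanh(x)^2
  g(x) = sin(x)   ⇒   g'(x) = cos(x)
  lim(x→0) f'(x)/g'(x) = lim(x→0) (1 - tanh(x)^2)/(cos(x))
  = 1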